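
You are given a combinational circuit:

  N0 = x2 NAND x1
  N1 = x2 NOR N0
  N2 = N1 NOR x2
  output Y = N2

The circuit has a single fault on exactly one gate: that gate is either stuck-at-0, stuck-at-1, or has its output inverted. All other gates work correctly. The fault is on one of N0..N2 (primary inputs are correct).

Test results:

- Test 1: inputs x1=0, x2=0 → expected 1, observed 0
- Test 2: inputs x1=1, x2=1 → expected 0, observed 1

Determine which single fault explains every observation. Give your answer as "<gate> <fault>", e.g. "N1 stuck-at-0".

Fault-free values for test 1 (x1=0, x2=0): N0=1, N1=0, N2=1, giving Y=1. Observed 0.
Test 1: faults giving observed 0 are {N0 stuck-at-0, N0 inverted output, N1 stuck-at-1, N1 inverted output, N2 stuck-at-0, N2 inverted output}.
Test 2 (x1=1, x2=1): fault-free N0=0, N1=0, N2=0 → 0; observed 1. Eliminates N0 stuck-at-0, N0 inverted output, N1 stuck-at-1, N1 inverted output, N2 stuck-at-0.
Only N2 inverted output is consistent with every test.

N2 inverted output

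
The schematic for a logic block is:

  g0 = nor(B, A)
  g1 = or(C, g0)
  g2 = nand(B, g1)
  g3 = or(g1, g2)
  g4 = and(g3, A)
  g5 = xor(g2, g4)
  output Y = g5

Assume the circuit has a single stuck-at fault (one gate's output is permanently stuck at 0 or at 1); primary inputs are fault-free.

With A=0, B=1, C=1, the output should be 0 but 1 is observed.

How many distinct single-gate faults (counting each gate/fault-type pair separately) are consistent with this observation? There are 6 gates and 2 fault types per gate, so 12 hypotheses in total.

Fault-free: g0=0, g1=1, g2=0, g3=1, g4=0, g5=0 → 0. Observed 1.
  g0 stuck-at-0: output 0 ✗
  g0 stuck-at-1: output 0 ✗
  g1 stuck-at-0: output 1 ✓
  g1 stuck-at-1: output 0 ✗
  g2 stuck-at-0: output 0 ✗
  g2 stuck-at-1: output 1 ✓
  g3 stuck-at-0: output 0 ✗
  g3 stuck-at-1: output 0 ✗
  g4 stuck-at-0: output 0 ✗
  g4 stuck-at-1: output 1 ✓
  g5 stuck-at-0: output 0 ✗
  g5 stuck-at-1: output 1 ✓
Consistent faults: {g1 stuck-at-0, g2 stuck-at-1, g4 stuck-at-1, g5 stuck-at-1} — 4 in all.

4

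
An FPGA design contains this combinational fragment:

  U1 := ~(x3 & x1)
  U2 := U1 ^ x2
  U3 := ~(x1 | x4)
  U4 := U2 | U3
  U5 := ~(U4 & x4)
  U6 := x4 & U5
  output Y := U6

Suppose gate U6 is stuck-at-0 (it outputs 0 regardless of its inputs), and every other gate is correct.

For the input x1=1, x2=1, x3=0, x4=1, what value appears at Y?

0

Propagate with U6 forced: U1=1, U2=0, U3=0, U4=0, U5=1, U6=0 [stuck-at-0].
So Y = 0. (Without the fault it would be 1.)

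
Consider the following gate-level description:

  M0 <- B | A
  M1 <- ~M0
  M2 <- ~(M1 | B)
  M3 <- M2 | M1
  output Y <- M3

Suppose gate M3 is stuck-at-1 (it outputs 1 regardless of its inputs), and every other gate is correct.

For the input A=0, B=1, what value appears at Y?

Propagate with M3 forced: M0=1, M1=0, M2=0, M3=1 [stuck-at-1].
So Y = 1. (Without the fault it would be 0.)

1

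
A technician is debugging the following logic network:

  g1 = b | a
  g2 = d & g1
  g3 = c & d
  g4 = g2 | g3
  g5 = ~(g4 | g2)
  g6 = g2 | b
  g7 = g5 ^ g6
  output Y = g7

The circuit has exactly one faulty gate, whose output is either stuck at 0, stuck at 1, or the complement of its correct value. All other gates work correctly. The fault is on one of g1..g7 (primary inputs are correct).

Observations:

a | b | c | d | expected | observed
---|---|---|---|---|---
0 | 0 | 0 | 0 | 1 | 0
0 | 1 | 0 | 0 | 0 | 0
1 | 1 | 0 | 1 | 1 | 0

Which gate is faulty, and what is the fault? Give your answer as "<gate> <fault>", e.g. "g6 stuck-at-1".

g7 stuck-at-0

Fault-free values for test 1 (a=0, b=0, c=0, d=0): g1=0, g2=0, g3=0, g4=0, g5=1, g6=0, g7=1, giving Y=1. Observed 0.
Test 1: faults giving observed 0 are {g3 stuck-at-1, g3 inverted output, g4 stuck-at-1, g4 inverted output, g5 stuck-at-0, g5 inverted output, g6 stuck-at-1, g6 inverted output, g7 stuck-at-0, g7 inverted output}.
Test 2 (a=0, b=1, c=0, d=0): fault-free g1=1, g2=0, g3=0, g4=0, g5=1, g6=1, g7=0 → 0; observed 0. Eliminates g3 stuck-at-1, g3 inverted output, g4 stuck-at-1, g4 inverted output, g5 stuck-at-0, g5 inverted output, g6 inverted output, g7 inverted output.
Test 3 (a=1, b=1, c=0, d=1): fault-free g1=1, g2=1, g3=0, g4=1, g5=0, g6=1, g7=1 → 1; observed 0. Eliminates g6 stuck-at-1.
Only g7 stuck-at-0 is consistent with every test.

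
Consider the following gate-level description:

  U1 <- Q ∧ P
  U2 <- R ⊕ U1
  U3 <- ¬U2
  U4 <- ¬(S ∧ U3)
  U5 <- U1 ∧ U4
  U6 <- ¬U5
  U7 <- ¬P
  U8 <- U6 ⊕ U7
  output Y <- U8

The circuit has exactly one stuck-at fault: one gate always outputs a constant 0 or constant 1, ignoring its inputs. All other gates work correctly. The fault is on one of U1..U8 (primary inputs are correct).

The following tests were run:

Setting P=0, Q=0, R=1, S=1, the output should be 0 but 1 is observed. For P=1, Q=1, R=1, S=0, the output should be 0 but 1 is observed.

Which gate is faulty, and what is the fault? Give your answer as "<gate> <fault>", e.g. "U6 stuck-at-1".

U8 stuck-at-1

Fault-free values for test 1 (P=0, Q=0, R=1, S=1): U1=0, U2=1, U3=0, U4=1, U5=0, U6=1, U7=1, U8=0, giving Y=0. Observed 1.
Test 1: faults giving observed 1 are {U5 stuck-at-1, U6 stuck-at-0, U7 stuck-at-0, U8 stuck-at-1}.
Test 2 (P=1, Q=1, R=1, S=0): fault-free U1=1, U2=0, U3=1, U4=1, U5=1, U6=0, U7=0, U8=0 → 0; observed 1. Eliminates U5 stuck-at-1, U6 stuck-at-0, U7 stuck-at-0.
Only U8 stuck-at-1 is consistent with every test.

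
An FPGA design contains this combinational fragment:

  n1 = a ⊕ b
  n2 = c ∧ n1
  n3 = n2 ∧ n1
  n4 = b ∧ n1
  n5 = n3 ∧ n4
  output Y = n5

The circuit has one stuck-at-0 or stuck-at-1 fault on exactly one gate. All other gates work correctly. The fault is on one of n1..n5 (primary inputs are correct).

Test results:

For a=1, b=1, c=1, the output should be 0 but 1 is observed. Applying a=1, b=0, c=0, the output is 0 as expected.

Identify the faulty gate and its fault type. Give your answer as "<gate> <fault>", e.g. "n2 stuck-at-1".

Fault-free values for test 1 (a=1, b=1, c=1): n1=0, n2=0, n3=0, n4=0, n5=0, giving Y=0. Observed 1.
Test 1: faults giving observed 1 are {n1 stuck-at-1, n5 stuck-at-1}.
Test 2 (a=1, b=0, c=0): fault-free n1=1, n2=0, n3=0, n4=0, n5=0 → 0; observed 0. Eliminates n5 stuck-at-1.
Only n1 stuck-at-1 is consistent with every test.

n1 stuck-at-1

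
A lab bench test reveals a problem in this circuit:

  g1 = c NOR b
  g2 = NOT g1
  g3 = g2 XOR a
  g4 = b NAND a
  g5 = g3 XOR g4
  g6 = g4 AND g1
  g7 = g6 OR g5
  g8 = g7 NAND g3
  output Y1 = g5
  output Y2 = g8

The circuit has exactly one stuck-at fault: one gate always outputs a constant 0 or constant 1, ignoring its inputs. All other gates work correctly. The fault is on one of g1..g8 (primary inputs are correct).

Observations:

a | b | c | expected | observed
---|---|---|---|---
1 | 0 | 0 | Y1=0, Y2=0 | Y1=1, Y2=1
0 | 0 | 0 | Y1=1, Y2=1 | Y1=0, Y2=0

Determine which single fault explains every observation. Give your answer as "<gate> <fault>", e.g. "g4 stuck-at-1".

Fault-free values for test 1 (a=1, b=0, c=0): g1=1, g2=0, g3=1, g4=1, g5=0, g6=1, g7=1, g8=0, giving Y1=0, Y2=0. Observed Y1=1, Y2=1.
Test 1: faults giving observed Y1=1, Y2=1 are {g1 stuck-at-0, g2 stuck-at-1, g3 stuck-at-0}.
Test 2 (a=0, b=0, c=0): fault-free g1=1, g2=0, g3=0, g4=1, g5=1, g6=1, g7=1, g8=1 → Y1=1, Y2=1; observed Y1=0, Y2=0. Eliminates g1 stuck-at-0, g3 stuck-at-0.
Only g2 stuck-at-1 is consistent with every test.

g2 stuck-at-1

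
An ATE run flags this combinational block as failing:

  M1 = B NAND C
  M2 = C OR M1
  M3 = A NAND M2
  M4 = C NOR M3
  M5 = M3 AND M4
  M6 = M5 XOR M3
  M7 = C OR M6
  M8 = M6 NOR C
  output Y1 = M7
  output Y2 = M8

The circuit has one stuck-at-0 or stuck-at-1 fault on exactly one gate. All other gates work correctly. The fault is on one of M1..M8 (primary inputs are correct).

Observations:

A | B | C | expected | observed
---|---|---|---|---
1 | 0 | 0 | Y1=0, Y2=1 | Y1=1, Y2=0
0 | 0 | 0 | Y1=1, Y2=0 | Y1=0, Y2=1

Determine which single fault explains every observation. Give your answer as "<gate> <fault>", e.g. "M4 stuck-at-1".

Fault-free values for test 1 (A=1, B=0, C=0): M1=1, M2=1, M3=0, M4=1, M5=0, M6=0, M7=0, M8=1, giving Y1=0, Y2=1. Observed Y1=1, Y2=0.
Test 1: faults giving observed Y1=1, Y2=0 are {M1 stuck-at-0, M2 stuck-at-0, M3 stuck-at-1, M5 stuck-at-1, M6 stuck-at-1}.
Test 2 (A=0, B=0, C=0): fault-free M1=1, M2=1, M3=1, M4=0, M5=0, M6=1, M7=1, M8=0 → Y1=1, Y2=0; observed Y1=0, Y2=1. Eliminates M1 stuck-at-0, M2 stuck-at-0, M3 stuck-at-1, M6 stuck-at-1.
Only M5 stuck-at-1 is consistent with every test.

M5 stuck-at-1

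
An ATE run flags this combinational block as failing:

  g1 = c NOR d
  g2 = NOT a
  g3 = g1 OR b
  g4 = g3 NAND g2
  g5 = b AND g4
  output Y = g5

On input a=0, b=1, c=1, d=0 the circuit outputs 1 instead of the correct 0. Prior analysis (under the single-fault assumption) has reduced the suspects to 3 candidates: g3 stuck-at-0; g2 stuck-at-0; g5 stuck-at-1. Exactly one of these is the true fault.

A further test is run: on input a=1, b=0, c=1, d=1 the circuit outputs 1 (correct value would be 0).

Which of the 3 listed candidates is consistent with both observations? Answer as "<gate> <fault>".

g5 stuck-at-1

Evaluate each candidate on input a=1, b=0, c=1, d=1:
  g3 stuck-at-0: g1=0, g2=0, g3=0 [stuck-at-0], g4=1, g5=0 → 0 — eliminated
  g2 stuck-at-0: g1=0, g2=0 [stuck-at-0], g3=0, g4=1, g5=0 → 0 — eliminated
  g5 stuck-at-1: g1=0, g2=0, g3=0, g4=1, g5=1 [stuck-at-1] → 1 — matches
Only g5 stuck-at-1 reproduces the observed 1.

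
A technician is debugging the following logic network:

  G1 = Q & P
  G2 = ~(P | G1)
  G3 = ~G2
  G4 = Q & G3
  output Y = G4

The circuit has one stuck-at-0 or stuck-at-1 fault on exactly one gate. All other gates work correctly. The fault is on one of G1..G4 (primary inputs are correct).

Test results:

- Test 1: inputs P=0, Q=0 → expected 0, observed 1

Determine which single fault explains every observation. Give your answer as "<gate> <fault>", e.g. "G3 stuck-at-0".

G4 stuck-at-1

Fault-free values for test 1 (P=0, Q=0): G1=0, G2=1, G3=0, G4=0, giving Y=0. Observed 1.
Test 1: faults giving observed 1 are {G4 stuck-at-1}.
Only G4 stuck-at-1 is consistent with every test.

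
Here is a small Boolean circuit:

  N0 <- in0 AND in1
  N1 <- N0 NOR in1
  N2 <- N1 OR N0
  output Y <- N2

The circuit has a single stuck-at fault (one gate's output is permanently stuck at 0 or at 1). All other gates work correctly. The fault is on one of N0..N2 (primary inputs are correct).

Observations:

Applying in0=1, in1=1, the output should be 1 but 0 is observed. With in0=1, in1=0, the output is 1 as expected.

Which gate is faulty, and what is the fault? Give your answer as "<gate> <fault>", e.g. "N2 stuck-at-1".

Fault-free values for test 1 (in0=1, in1=1): N0=1, N1=0, N2=1, giving Y=1. Observed 0.
Test 1: faults giving observed 0 are {N0 stuck-at-0, N2 stuck-at-0}.
Test 2 (in0=1, in1=0): fault-free N0=0, N1=1, N2=1 → 1; observed 1. Eliminates N2 stuck-at-0.
Only N0 stuck-at-0 is consistent with every test.

N0 stuck-at-0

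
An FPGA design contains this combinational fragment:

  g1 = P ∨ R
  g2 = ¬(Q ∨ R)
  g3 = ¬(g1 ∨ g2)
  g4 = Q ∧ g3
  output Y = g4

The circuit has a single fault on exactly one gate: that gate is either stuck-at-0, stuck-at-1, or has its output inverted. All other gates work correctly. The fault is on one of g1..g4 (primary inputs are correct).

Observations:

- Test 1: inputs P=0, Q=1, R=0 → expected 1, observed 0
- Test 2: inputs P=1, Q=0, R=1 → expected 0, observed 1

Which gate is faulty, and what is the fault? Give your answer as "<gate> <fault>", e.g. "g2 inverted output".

Fault-free values for test 1 (P=0, Q=1, R=0): g1=0, g2=0, g3=1, g4=1, giving Y=1. Observed 0.
Test 1: faults giving observed 0 are {g1 stuck-at-1, g1 inverted output, g2 stuck-at-1, g2 inverted output, g3 stuck-at-0, g3 inverted output, g4 stuck-at-0, g4 inverted output}.
Test 2 (P=1, Q=0, R=1): fault-free g1=1, g2=0, g3=0, g4=0 → 0; observed 1. Eliminates g1 stuck-at-1, g1 inverted output, g2 stuck-at-1, g2 inverted output, g3 stuck-at-0, g3 inverted output, g4 stuck-at-0.
Only g4 inverted output is consistent with every test.

g4 inverted output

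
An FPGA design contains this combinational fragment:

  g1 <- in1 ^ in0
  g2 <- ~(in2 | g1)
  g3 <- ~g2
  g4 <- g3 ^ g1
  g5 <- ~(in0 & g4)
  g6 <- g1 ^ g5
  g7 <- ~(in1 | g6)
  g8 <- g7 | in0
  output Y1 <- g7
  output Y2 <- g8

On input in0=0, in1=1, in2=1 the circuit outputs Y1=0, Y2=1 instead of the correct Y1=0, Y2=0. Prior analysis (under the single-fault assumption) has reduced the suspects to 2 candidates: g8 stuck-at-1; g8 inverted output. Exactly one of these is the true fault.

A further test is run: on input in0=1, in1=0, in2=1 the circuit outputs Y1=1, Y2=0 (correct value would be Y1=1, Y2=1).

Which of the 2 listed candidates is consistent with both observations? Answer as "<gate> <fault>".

Evaluate each candidate on input in0=1, in1=0, in2=1:
  g8 stuck-at-1: g1=1, g2=0, g3=1, g4=0, g5=1, g6=0, g7=1, g8=1 [stuck-at-1] → Y1=1, Y2=1 — eliminated
  g8 inverted output: g1=1, g2=0, g3=1, g4=0, g5=1, g6=0, g7=1, g8=0 [inverted output] → Y1=1, Y2=0 — matches
Only g8 inverted output reproduces the observed Y1=1, Y2=0.

g8 inverted output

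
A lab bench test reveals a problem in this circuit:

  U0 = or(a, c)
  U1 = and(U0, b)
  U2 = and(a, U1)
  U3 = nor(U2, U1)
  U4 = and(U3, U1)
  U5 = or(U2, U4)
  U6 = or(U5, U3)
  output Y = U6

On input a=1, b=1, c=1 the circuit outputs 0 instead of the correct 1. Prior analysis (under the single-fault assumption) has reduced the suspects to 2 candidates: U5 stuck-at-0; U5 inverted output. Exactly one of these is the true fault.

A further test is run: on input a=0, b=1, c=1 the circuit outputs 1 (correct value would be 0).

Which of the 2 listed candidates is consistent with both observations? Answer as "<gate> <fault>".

Evaluate each candidate on input a=0, b=1, c=1:
  U5 stuck-at-0: U0=1, U1=1, U2=0, U3=0, U4=0, U5=0 [stuck-at-0], U6=0 → 0 — eliminated
  U5 inverted output: U0=1, U1=1, U2=0, U3=0, U4=0, U5=1 [inverted output], U6=1 → 1 — matches
Only U5 inverted output reproduces the observed 1.

U5 inverted output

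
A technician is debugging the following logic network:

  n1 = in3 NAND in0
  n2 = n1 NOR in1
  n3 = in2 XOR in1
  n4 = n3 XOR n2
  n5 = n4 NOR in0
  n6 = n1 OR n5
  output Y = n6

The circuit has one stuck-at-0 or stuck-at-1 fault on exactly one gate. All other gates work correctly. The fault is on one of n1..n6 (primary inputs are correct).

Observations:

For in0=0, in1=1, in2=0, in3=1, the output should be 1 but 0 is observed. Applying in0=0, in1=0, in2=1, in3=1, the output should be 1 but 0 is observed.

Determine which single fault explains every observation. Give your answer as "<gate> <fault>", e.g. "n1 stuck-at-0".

n6 stuck-at-0

Fault-free values for test 1 (in0=0, in1=1, in2=0, in3=1): n1=1, n2=0, n3=1, n4=1, n5=0, n6=1, giving Y=1. Observed 0.
Test 1: faults giving observed 0 are {n1 stuck-at-0, n6 stuck-at-0}.
Test 2 (in0=0, in1=0, in2=1, in3=1): fault-free n1=1, n2=0, n3=1, n4=1, n5=0, n6=1 → 1; observed 0. Eliminates n1 stuck-at-0.
Only n6 stuck-at-0 is consistent with every test.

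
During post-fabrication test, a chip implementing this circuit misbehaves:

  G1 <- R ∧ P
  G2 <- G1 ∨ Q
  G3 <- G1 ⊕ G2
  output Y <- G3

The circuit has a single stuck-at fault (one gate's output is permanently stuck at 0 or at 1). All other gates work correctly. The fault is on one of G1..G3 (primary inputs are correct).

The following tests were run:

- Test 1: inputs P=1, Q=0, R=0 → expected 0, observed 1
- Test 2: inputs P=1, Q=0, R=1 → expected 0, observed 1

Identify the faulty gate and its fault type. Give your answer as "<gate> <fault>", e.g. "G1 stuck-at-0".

Fault-free values for test 1 (P=1, Q=0, R=0): G1=0, G2=0, G3=0, giving Y=0. Observed 1.
Test 1: faults giving observed 1 are {G2 stuck-at-1, G3 stuck-at-1}.
Test 2 (P=1, Q=0, R=1): fault-free G1=1, G2=1, G3=0 → 0; observed 1. Eliminates G2 stuck-at-1.
Only G3 stuck-at-1 is consistent with every test.

G3 stuck-at-1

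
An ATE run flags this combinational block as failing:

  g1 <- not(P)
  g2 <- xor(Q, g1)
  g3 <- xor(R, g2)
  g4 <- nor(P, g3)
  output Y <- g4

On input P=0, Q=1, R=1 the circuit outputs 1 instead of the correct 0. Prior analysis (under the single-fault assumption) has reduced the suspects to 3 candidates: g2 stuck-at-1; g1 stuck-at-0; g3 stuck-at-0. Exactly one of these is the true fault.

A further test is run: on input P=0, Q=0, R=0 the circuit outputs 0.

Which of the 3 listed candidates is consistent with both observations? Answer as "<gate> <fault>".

Evaluate each candidate on input P=0, Q=0, R=0:
  g2 stuck-at-1: g1=1, g2=1 [stuck-at-1], g3=1, g4=0 → 0 — matches
  g1 stuck-at-0: g1=0 [stuck-at-0], g2=0, g3=0, g4=1 → 1 — eliminated
  g3 stuck-at-0: g1=1, g2=1, g3=0 [stuck-at-0], g4=1 → 1 — eliminated
Only g2 stuck-at-1 reproduces the observed 0.

g2 stuck-at-1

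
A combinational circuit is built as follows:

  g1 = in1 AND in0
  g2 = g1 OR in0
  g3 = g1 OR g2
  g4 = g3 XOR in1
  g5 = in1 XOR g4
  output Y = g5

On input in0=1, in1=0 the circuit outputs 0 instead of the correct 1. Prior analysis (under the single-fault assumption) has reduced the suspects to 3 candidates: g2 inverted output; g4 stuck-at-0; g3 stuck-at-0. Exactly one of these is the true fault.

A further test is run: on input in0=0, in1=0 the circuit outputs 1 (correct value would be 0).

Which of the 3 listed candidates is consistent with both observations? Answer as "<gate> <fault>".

g2 inverted output

Evaluate each candidate on input in0=0, in1=0:
  g2 inverted output: g1=0, g2=1 [inverted output], g3=1, g4=1, g5=1 → 1 — matches
  g4 stuck-at-0: g1=0, g2=0, g3=0, g4=0 [stuck-at-0], g5=0 → 0 — eliminated
  g3 stuck-at-0: g1=0, g2=0, g3=0 [stuck-at-0], g4=0, g5=0 → 0 — eliminated
Only g2 inverted output reproduces the observed 1.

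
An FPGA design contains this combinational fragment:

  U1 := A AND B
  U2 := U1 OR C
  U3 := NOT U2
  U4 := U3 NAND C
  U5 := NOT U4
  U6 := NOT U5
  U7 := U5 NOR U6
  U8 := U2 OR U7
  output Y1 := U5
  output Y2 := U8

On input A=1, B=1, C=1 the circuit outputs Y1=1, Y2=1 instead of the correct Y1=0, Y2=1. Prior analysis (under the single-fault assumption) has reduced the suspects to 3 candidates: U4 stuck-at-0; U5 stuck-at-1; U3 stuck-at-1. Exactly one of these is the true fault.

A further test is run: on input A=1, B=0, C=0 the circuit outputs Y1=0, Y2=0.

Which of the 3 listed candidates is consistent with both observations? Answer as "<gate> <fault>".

U3 stuck-at-1

Evaluate each candidate on input A=1, B=0, C=0:
  U4 stuck-at-0: U1=0, U2=0, U3=1, U4=0 [stuck-at-0], U5=1, U6=0, U7=0, U8=0 → Y1=1, Y2=0 — eliminated
  U5 stuck-at-1: U1=0, U2=0, U3=1, U4=1, U5=1 [stuck-at-1], U6=0, U7=0, U8=0 → Y1=1, Y2=0 — eliminated
  U3 stuck-at-1: U1=0, U2=0, U3=1 [stuck-at-1], U4=1, U5=0, U6=1, U7=0, U8=0 → Y1=0, Y2=0 — matches
Only U3 stuck-at-1 reproduces the observed Y1=0, Y2=0.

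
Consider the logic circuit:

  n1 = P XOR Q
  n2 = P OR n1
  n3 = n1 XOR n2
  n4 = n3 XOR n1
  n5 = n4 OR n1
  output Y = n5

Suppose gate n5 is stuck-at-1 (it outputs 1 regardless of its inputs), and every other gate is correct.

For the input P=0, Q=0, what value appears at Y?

1

Propagate with n5 forced: n1=0, n2=0, n3=0, n4=0, n5=1 [stuck-at-1].
So Y = 1. (Without the fault it would be 0.)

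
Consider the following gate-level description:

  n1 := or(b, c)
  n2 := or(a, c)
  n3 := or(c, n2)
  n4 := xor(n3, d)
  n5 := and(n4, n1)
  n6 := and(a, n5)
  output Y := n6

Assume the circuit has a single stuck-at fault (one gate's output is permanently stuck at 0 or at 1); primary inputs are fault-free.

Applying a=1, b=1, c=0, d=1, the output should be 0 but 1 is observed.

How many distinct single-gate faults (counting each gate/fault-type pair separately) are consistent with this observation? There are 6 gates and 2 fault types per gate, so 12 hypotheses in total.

5

Fault-free: n1=1, n2=1, n3=1, n4=0, n5=0, n6=0 → 0. Observed 1.
  n1 stuck-at-0: output 0 ✗
  n1 stuck-at-1: output 0 ✗
  n2 stuck-at-0: output 1 ✓
  n2 stuck-at-1: output 0 ✗
  n3 stuck-at-0: output 1 ✓
  n3 stuck-at-1: output 0 ✗
  n4 stuck-at-0: output 0 ✗
  n4 stuck-at-1: output 1 ✓
  n5 stuck-at-0: output 0 ✗
  n5 stuck-at-1: output 1 ✓
  n6 stuck-at-0: output 0 ✗
  n6 stuck-at-1: output 1 ✓
Consistent faults: {n2 stuck-at-0, n3 stuck-at-0, n4 stuck-at-1, n5 stuck-at-1, n6 stuck-at-1} — 5 in all.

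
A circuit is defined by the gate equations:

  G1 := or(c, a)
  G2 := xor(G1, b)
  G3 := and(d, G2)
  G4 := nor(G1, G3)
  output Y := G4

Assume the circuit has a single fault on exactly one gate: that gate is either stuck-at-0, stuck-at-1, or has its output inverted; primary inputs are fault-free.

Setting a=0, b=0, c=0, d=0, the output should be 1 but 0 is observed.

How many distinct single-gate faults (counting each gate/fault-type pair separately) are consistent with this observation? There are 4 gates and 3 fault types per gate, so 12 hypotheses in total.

6

Fault-free: G1=0, G2=0, G3=0, G4=1 → 1. Observed 0.
  G1 stuck-at-0: output 1 ✗
  G1 stuck-at-1: output 0 ✓
  G1 inverted output: output 0 ✓
  G2 stuck-at-0: output 1 ✗
  G2 stuck-at-1: output 1 ✗
  G2 inverted output: output 1 ✗
  G3 stuck-at-0: output 1 ✗
  G3 stuck-at-1: output 0 ✓
  G3 inverted output: output 0 ✓
  G4 stuck-at-0: output 0 ✓
  G4 stuck-at-1: output 1 ✗
  G4 inverted output: output 0 ✓
Consistent faults: {G1 stuck-at-1, G1 inverted output, G3 stuck-at-1, G3 inverted output, G4 stuck-at-0, G4 inverted output} — 6 in all.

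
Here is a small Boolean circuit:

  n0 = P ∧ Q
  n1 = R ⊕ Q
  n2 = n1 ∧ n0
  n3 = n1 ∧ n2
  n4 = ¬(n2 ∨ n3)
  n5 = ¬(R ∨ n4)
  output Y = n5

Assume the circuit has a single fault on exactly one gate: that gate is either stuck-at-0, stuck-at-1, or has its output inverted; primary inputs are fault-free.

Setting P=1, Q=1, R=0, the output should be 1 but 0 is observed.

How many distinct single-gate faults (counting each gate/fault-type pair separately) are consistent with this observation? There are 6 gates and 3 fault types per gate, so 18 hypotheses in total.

Fault-free: n0=1, n1=1, n2=1, n3=1, n4=0, n5=1 → 1. Observed 0.
  n0: stuck-at-0, inverted output ✓; others ✗
  n1: stuck-at-0, inverted output ✓; others ✗
  n2: stuck-at-0, inverted output ✓; others ✗
  n3: none of the 3 fault types match ✗
  n4: stuck-at-1, inverted output ✓; others ✗
  n5: stuck-at-0, inverted output ✓; others ✗
Consistent faults: {n0 stuck-at-0, n0 inverted output, n1 stuck-at-0, n1 inverted output, n2 stuck-at-0, n2 inverted output, n4 stuck-at-1, n4 inverted output, n5 stuck-at-0, n5 inverted output} — 10 in all.

10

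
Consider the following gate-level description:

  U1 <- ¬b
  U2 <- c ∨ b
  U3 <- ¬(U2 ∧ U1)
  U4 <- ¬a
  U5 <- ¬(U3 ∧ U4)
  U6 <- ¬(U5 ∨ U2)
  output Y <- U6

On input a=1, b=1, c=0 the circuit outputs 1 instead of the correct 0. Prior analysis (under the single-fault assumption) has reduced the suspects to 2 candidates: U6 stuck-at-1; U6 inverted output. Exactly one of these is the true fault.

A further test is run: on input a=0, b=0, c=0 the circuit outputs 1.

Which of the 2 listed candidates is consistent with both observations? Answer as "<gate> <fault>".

U6 stuck-at-1

Evaluate each candidate on input a=0, b=0, c=0:
  U6 stuck-at-1: U1=1, U2=0, U3=1, U4=1, U5=0, U6=1 [stuck-at-1] → 1 — matches
  U6 inverted output: U1=1, U2=0, U3=1, U4=1, U5=0, U6=0 [inverted output] → 0 — eliminated
Only U6 stuck-at-1 reproduces the observed 1.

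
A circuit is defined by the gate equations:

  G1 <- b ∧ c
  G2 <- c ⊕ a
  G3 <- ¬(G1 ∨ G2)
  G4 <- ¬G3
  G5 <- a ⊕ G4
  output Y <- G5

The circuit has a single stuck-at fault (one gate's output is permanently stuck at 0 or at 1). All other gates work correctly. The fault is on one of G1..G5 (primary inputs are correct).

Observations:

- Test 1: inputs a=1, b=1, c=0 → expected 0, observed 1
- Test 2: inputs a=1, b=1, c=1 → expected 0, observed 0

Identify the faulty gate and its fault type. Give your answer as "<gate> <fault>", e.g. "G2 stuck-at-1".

G2 stuck-at-0

Fault-free values for test 1 (a=1, b=1, c=0): G1=0, G2=1, G3=0, G4=1, G5=0, giving Y=0. Observed 1.
Test 1: faults giving observed 1 are {G2 stuck-at-0, G3 stuck-at-1, G4 stuck-at-0, G5 stuck-at-1}.
Test 2 (a=1, b=1, c=1): fault-free G1=1, G2=0, G3=0, G4=1, G5=0 → 0; observed 0. Eliminates G3 stuck-at-1, G4 stuck-at-0, G5 stuck-at-1.
Only G2 stuck-at-0 is consistent with every test.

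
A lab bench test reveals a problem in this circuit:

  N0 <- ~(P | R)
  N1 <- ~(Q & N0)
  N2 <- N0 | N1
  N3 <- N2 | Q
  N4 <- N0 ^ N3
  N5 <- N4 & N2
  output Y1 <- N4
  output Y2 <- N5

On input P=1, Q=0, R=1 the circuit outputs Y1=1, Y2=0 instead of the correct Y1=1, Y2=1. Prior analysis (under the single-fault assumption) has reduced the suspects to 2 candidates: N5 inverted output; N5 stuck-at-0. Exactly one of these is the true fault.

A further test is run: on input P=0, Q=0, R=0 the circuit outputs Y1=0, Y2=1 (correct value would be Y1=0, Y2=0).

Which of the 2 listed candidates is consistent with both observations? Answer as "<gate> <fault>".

N5 inverted output

Evaluate each candidate on input P=0, Q=0, R=0:
  N5 inverted output: N0=1, N1=1, N2=1, N3=1, N4=0, N5=1 [inverted output] → Y1=0, Y2=1 — matches
  N5 stuck-at-0: N0=1, N1=1, N2=1, N3=1, N4=0, N5=0 [stuck-at-0] → Y1=0, Y2=0 — eliminated
Only N5 inverted output reproduces the observed Y1=0, Y2=1.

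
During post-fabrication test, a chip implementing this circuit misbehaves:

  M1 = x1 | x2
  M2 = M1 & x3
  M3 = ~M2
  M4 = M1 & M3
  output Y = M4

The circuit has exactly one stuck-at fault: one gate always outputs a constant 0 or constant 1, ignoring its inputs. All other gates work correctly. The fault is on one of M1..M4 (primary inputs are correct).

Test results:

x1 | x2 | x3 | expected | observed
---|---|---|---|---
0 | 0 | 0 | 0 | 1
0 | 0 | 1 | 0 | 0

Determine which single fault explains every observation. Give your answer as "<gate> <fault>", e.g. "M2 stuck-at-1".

Fault-free values for test 1 (x1=0, x2=0, x3=0): M1=0, M2=0, M3=1, M4=0, giving Y=0. Observed 1.
Test 1: faults giving observed 1 are {M1 stuck-at-1, M4 stuck-at-1}.
Test 2 (x1=0, x2=0, x3=1): fault-free M1=0, M2=0, M3=1, M4=0 → 0; observed 0. Eliminates M4 stuck-at-1.
Only M1 stuck-at-1 is consistent with every test.

M1 stuck-at-1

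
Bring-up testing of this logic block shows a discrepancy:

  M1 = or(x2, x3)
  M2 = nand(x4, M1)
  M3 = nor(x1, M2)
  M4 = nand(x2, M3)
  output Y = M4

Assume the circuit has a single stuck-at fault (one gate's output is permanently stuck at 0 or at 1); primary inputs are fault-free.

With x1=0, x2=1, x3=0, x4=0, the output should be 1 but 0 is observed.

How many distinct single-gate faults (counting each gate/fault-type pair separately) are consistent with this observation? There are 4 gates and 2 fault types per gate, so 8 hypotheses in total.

Fault-free: M1=1, M2=1, M3=0, M4=1 → 1. Observed 0.
  M1 stuck-at-0: output 1 ✗
  M1 stuck-at-1: output 1 ✗
  M2 stuck-at-0: output 0 ✓
  M2 stuck-at-1: output 1 ✗
  M3 stuck-at-0: output 1 ✗
  M3 stuck-at-1: output 0 ✓
  M4 stuck-at-0: output 0 ✓
  M4 stuck-at-1: output 1 ✗
Consistent faults: {M2 stuck-at-0, M3 stuck-at-1, M4 stuck-at-0} — 3 in all.

3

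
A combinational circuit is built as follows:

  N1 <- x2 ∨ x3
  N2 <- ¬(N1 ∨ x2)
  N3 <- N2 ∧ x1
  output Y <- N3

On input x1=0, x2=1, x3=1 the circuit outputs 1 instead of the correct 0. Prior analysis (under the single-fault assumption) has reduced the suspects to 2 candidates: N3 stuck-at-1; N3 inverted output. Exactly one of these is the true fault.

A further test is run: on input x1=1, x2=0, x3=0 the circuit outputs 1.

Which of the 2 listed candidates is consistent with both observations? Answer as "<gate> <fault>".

Evaluate each candidate on input x1=1, x2=0, x3=0:
  N3 stuck-at-1: N1=0, N2=1, N3=1 [stuck-at-1] → 1 — matches
  N3 inverted output: N1=0, N2=1, N3=0 [inverted output] → 0 — eliminated
Only N3 stuck-at-1 reproduces the observed 1.

N3 stuck-at-1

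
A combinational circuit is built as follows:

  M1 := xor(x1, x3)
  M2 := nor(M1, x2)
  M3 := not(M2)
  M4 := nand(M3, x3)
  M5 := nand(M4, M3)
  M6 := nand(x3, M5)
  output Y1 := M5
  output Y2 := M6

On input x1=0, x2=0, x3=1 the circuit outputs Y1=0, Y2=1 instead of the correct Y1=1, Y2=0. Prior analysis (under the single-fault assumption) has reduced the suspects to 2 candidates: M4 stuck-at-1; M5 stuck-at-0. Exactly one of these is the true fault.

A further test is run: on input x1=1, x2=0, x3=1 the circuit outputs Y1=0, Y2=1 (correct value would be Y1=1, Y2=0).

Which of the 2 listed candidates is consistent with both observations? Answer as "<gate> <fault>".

M5 stuck-at-0

Evaluate each candidate on input x1=1, x2=0, x3=1:
  M4 stuck-at-1: M1=0, M2=1, M3=0, M4=1 [stuck-at-1], M5=1, M6=0 → Y1=1, Y2=0 — eliminated
  M5 stuck-at-0: M1=0, M2=1, M3=0, M4=1, M5=0 [stuck-at-0], M6=1 → Y1=0, Y2=1 — matches
Only M5 stuck-at-0 reproduces the observed Y1=0, Y2=1.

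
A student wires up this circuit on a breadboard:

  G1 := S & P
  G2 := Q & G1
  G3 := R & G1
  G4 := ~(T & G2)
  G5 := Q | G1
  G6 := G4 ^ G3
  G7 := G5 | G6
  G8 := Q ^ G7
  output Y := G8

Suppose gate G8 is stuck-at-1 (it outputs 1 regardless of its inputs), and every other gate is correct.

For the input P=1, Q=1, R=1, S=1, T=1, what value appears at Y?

1

Propagate with G8 forced: G1=1, G2=1, G3=1, G4=0, G5=1, G6=1, G7=1, G8=1 [stuck-at-1].
So Y = 1. (Without the fault it would be 0.)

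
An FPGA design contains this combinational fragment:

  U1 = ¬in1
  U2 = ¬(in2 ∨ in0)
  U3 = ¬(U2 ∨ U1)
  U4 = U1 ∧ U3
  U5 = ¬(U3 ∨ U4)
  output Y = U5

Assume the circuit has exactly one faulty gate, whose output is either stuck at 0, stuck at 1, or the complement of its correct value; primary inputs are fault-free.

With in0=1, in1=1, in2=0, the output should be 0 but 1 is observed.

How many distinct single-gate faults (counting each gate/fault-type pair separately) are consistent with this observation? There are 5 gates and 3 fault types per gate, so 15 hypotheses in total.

Fault-free: U1=0, U2=0, U3=1, U4=0, U5=0 → 0. Observed 1.
  U1: stuck-at-1, inverted output ✓; others ✗
  U2: stuck-at-1, inverted output ✓; others ✗
  U3: stuck-at-0, inverted output ✓; others ✗
  U4: none of the 3 fault types match ✗
  U5: stuck-at-1, inverted output ✓; others ✗
Consistent faults: {U1 stuck-at-1, U1 inverted output, U2 stuck-at-1, U2 inverted output, U3 stuck-at-0, U3 inverted output, U5 stuck-at-1, U5 inverted output} — 8 in all.

8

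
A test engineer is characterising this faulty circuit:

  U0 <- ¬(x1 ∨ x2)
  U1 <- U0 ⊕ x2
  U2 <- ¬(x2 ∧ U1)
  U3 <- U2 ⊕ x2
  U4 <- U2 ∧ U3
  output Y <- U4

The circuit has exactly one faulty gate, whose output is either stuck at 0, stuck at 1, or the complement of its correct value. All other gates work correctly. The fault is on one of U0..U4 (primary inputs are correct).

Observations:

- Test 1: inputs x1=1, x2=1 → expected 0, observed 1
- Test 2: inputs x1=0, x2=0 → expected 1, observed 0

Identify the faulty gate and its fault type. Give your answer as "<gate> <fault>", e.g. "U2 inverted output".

Fault-free values for test 1 (x1=1, x2=1): U0=0, U1=1, U2=0, U3=1, U4=0, giving Y=0. Observed 1.
Test 1: faults giving observed 1 are {U4 stuck-at-1, U4 inverted output}.
Test 2 (x1=0, x2=0): fault-free U0=1, U1=1, U2=1, U3=1, U4=1 → 1; observed 0. Eliminates U4 stuck-at-1.
Only U4 inverted output is consistent with every test.

U4 inverted output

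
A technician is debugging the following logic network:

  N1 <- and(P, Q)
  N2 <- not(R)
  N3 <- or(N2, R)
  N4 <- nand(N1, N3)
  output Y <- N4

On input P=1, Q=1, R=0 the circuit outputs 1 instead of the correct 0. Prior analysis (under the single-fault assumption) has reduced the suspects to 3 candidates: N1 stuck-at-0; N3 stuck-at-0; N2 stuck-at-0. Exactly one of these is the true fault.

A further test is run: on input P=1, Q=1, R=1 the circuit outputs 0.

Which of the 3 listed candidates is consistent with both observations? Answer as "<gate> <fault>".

N2 stuck-at-0

Evaluate each candidate on input P=1, Q=1, R=1:
  N1 stuck-at-0: N1=0 [stuck-at-0], N2=0, N3=1, N4=1 → 1 — eliminated
  N3 stuck-at-0: N1=1, N2=0, N3=0 [stuck-at-0], N4=1 → 1 — eliminated
  N2 stuck-at-0: N1=1, N2=0 [stuck-at-0], N3=1, N4=0 → 0 — matches
Only N2 stuck-at-0 reproduces the observed 0.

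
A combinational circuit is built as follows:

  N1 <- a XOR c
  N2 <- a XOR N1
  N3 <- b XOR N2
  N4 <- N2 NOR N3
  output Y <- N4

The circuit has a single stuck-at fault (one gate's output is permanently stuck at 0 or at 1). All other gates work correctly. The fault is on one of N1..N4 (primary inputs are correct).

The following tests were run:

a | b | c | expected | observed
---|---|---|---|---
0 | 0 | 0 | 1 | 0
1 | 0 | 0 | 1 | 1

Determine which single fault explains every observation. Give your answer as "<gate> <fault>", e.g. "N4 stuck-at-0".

Fault-free values for test 1 (a=0, b=0, c=0): N1=0, N2=0, N3=0, N4=1, giving Y=1. Observed 0.
Test 1: faults giving observed 0 are {N1 stuck-at-1, N2 stuck-at-1, N3 stuck-at-1, N4 stuck-at-0}.
Test 2 (a=1, b=0, c=0): fault-free N1=1, N2=0, N3=0, N4=1 → 1; observed 1. Eliminates N2 stuck-at-1, N3 stuck-at-1, N4 stuck-at-0.
Only N1 stuck-at-1 is consistent with every test.

N1 stuck-at-1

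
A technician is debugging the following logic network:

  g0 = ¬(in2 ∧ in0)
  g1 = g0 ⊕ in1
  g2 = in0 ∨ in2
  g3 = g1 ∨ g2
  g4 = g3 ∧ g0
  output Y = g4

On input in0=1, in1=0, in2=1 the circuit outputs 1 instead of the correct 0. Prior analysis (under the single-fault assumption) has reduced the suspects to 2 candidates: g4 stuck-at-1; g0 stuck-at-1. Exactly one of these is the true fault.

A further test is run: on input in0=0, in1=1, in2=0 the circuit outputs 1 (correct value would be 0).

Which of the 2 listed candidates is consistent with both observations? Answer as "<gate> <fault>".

g4 stuck-at-1

Evaluate each candidate on input in0=0, in1=1, in2=0:
  g4 stuck-at-1: g0=1, g1=0, g2=0, g3=0, g4=1 [stuck-at-1] → 1 — matches
  g0 stuck-at-1: g0=1 [stuck-at-1], g1=0, g2=0, g3=0, g4=0 → 0 — eliminated
Only g4 stuck-at-1 reproduces the observed 1.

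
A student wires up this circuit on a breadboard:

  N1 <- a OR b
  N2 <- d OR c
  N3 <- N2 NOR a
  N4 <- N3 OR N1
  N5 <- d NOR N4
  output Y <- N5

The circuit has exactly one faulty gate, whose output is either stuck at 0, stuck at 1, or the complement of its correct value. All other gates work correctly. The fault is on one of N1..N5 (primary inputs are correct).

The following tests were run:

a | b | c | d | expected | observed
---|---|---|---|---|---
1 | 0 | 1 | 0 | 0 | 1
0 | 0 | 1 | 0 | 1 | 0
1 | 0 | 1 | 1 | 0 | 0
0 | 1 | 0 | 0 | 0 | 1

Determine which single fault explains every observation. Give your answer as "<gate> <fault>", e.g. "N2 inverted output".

Fault-free values for test 1 (a=1, b=0, c=1, d=0): N1=1, N2=1, N3=0, N4=1, N5=0, giving Y=0. Observed 1.
Test 1: faults giving observed 1 are {N1 stuck-at-0, N1 inverted output, N4 stuck-at-0, N4 inverted output, N5 stuck-at-1, N5 inverted output}.
Test 2 (a=0, b=0, c=1, d=0): fault-free N1=0, N2=1, N3=0, N4=0, N5=1 → 1; observed 0. Eliminates N1 stuck-at-0, N4 stuck-at-0, N5 stuck-at-1.
Test 3 (a=1, b=0, c=1, d=1): fault-free N1=1, N2=1, N3=0, N4=1, N5=0 → 0; observed 0. Eliminates N5 inverted output.
Test 4 (a=0, b=1, c=0, d=0): fault-free N1=1, N2=0, N3=1, N4=1, N5=0 → 0; observed 1. Eliminates N1 inverted output.
Only N4 inverted output is consistent with every test.

N4 inverted output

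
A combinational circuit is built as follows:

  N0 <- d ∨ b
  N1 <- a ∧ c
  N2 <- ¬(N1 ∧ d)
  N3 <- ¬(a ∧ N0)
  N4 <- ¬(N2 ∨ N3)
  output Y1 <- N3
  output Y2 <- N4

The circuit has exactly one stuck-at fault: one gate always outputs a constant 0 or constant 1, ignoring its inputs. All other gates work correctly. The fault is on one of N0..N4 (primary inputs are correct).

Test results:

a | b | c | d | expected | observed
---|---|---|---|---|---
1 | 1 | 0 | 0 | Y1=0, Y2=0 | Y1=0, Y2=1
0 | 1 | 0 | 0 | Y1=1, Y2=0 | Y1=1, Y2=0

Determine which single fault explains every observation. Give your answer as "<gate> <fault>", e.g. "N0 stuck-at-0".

Fault-free values for test 1 (a=1, b=1, c=0, d=0): N0=1, N1=0, N2=1, N3=0, N4=0, giving Y1=0, Y2=0. Observed Y1=0, Y2=1.
Test 1: faults giving observed Y1=0, Y2=1 are {N2 stuck-at-0, N4 stuck-at-1}.
Test 2 (a=0, b=1, c=0, d=0): fault-free N0=1, N1=0, N2=1, N3=1, N4=0 → Y1=1, Y2=0; observed Y1=1, Y2=0. Eliminates N4 stuck-at-1.
Only N2 stuck-at-0 is consistent with every test.

N2 stuck-at-0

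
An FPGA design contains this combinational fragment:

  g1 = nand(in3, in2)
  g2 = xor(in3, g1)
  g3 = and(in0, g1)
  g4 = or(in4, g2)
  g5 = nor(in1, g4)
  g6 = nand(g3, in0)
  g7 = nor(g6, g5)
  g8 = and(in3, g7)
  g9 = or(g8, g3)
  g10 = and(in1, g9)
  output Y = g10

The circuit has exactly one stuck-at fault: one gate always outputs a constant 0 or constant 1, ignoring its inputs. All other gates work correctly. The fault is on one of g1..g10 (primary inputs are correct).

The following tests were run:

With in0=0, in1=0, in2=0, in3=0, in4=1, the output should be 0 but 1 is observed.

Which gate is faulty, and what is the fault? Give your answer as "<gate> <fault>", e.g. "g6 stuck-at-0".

Fault-free values for test 1 (in0=0, in1=0, in2=0, in3=0, in4=1): g1=1, g2=1, g3=0, g4=1, g5=0, g6=1, g7=0, g8=0, g9=0, g10=0, giving Y=0. Observed 1.
Test 1: faults giving observed 1 are {g10 stuck-at-1}.
Only g10 stuck-at-1 is consistent with every test.

g10 stuck-at-1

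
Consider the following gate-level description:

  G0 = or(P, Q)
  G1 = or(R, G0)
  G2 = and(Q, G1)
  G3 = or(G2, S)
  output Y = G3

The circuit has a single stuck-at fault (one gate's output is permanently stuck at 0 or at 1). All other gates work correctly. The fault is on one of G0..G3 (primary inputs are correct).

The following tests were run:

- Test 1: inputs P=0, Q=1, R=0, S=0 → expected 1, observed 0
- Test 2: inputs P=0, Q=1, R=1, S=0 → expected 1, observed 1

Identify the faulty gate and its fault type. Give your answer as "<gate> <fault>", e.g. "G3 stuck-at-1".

G0 stuck-at-0

Fault-free values for test 1 (P=0, Q=1, R=0, S=0): G0=1, G1=1, G2=1, G3=1, giving Y=1. Observed 0.
Test 1: faults giving observed 0 are {G0 stuck-at-0, G1 stuck-at-0, G2 stuck-at-0, G3 stuck-at-0}.
Test 2 (P=0, Q=1, R=1, S=0): fault-free G0=1, G1=1, G2=1, G3=1 → 1; observed 1. Eliminates G1 stuck-at-0, G2 stuck-at-0, G3 stuck-at-0.
Only G0 stuck-at-0 is consistent with every test.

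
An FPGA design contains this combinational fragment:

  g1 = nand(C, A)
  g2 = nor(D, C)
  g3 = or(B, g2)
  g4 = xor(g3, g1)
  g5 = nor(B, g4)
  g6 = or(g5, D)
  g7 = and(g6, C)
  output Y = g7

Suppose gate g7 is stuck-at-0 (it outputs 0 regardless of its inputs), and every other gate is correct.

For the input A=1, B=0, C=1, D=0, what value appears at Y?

Propagate with g7 forced: g1=0, g2=0, g3=0, g4=0, g5=1, g6=1, g7=0 [stuck-at-0].
So Y = 0. (Without the fault it would be 1.)

0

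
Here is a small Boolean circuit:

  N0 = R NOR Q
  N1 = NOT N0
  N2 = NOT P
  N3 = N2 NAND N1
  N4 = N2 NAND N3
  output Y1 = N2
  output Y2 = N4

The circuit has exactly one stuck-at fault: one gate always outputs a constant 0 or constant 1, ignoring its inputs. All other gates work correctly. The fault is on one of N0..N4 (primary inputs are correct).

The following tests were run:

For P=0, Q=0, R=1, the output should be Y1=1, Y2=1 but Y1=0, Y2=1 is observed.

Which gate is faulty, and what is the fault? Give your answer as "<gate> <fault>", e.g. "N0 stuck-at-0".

Fault-free values for test 1 (P=0, Q=0, R=1): N0=0, N1=1, N2=1, N3=0, N4=1, giving Y1=1, Y2=1. Observed Y1=0, Y2=1.
Test 1: faults giving observed Y1=0, Y2=1 are {N2 stuck-at-0}.
Only N2 stuck-at-0 is consistent with every test.

N2 stuck-at-0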